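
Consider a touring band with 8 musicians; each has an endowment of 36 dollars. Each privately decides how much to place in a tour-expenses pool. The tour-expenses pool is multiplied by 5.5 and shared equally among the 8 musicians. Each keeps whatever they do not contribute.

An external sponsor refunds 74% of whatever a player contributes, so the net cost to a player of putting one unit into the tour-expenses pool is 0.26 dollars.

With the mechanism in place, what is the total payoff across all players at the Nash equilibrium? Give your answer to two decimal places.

1797.12 dollars

Under the mechanism each unit contributed yields (5.5/8) / 0.26 = 2.6442 back to its contributor per unit of net cost, which exceeds 1, making full contribution the dominant choice for everyone.
So the Nash equilibrium is full contribution by all 8; the group earns 8 × (36 × 0.74 + 5.5 × 36) = 1797.12.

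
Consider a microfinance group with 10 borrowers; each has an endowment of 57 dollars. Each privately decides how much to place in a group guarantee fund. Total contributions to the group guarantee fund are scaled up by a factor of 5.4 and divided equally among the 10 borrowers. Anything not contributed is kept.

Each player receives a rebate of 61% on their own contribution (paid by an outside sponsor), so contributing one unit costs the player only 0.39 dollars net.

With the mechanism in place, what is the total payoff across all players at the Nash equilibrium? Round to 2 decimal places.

With the mechanism, a contributed unit returns (5.4/10) / 0.39 = 1.3846 per unit of net cost to the contributor — now above 1 — so contributing fully is weakly dominant for every player.
So the Nash equilibrium is full contribution by all 10; the group earns 10 × (57 × 0.61 + 5.4 × 57) = 3425.70.

3425.70 dollars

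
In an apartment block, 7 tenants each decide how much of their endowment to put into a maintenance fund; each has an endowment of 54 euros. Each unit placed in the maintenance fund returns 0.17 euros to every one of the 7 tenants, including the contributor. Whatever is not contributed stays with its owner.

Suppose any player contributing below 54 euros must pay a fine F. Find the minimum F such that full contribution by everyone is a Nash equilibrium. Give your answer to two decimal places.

Given the others contribute fully, the best deviation is to contribute 0 (any partial contribution still incurs the fine and gives up units whose private return 0.17 is below 1).
Deviating from 54 to 0 saves 54 euros but forfeits the deviator's share of the drop in the maintenance fund: 0.17 × 54 = 9.18.
So the deviation gain is 54 − 9.18 = 44.82, and the fine must be at least 44.82 euros to wipe it out.

44.82 euros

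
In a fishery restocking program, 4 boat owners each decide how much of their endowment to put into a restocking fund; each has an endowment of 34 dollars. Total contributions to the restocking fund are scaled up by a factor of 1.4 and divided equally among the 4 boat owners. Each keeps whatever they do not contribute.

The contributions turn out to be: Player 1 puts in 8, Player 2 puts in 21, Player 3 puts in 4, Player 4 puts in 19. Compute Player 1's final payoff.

Total contributed: 8 + 21 + 4 + 19 = 52.
Each receives 1.4 × 52 / 4 = 18.20 from the restocking fund.
Player 1 keeps 34 − 8 = 26, so Player 1's payoff is 26 + 18.20 = 44.20.

44.20 dollars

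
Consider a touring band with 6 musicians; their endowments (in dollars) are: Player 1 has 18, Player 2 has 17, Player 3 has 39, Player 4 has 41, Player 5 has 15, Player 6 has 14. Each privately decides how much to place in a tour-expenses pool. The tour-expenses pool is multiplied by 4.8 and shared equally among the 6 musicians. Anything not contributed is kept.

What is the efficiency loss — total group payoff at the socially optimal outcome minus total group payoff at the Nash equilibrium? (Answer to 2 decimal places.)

547.20 dollars

The private return per contributed unit is 4.8/6 = 0.8000 < 1 for every player regardless of endowment, so the Nash equilibrium is zero contribution and the group total is Σ E_j = 18 + 17 + 39 + 41 + 15 + 14 = 144.
Each contributed unit returns 4.800 to the group, so the social optimum is full contribution by everyone: group total = 4.800 × 144 = 691.20.
Efficiency loss = (4.800 − 1) × 144 = 547.20.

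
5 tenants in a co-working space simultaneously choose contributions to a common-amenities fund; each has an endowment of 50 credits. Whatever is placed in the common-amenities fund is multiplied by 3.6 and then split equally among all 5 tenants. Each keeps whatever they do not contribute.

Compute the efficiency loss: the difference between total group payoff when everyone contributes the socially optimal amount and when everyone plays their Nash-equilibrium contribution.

650.00 credits

Each contributed unit returns 3.6/5 = 0.7200 to its contributor — below 1 — so contributing 0 is dominant for every player. At the Nash equilibrium everyone keeps their 50, and the group total is 5 × 50 = 250.
Each contributed unit returns 3.600 to the group as a whole (0.7200 to each of 5 players), which exceeds 1, so the social optimum is full contribution: group total = 3.600 × 250 = 900.00.
Efficiency loss = 900.00 − 250 = 650.00.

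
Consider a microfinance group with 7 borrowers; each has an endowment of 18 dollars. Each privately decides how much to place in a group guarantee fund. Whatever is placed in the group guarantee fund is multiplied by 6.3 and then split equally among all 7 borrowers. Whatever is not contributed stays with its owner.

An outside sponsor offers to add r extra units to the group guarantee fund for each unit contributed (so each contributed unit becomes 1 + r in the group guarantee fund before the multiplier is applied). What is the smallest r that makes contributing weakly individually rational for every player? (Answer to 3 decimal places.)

With matching at rate r, one contributed unit becomes (1 + r) in the group guarantee fund and returns 6.3 × (1 + r) / 7 to the contributor.
Setting this equal to 1: 1 + r = 7/6.3 = 1.1111.
So the minimum matching rate is r = 1.1111 − 1 = 0.111.

0.111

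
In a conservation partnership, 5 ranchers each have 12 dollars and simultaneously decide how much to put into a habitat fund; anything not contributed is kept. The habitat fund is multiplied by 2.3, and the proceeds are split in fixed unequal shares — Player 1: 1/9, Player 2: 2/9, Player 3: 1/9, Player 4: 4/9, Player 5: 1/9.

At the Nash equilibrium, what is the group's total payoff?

75.60 dollars

For player j, contributing a unit is worthwhile iff 2.3 × (j's share) ≥ 1, i.e. iff j's share is at least 0.4348.
Player 4 alone (share 4/9) is above the threshold, contributing 12; the remaining 4 contribute 0. Total contributed: 12.
The habitat fund pays out 2.3 × 12 = 27.60 in total (split across the unequal shares, but the aggregate is all that matters for the group sum).
The 4 free-riders keep 12 each, adding 48. Group total = 48 + 27.60 = 75.60.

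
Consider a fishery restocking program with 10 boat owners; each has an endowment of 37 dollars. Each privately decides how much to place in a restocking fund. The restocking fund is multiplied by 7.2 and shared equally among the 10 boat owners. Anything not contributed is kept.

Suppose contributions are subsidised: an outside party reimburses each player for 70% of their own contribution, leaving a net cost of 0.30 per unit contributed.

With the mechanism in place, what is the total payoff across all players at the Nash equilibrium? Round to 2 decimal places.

2923.00 dollars

Under the mechanism each unit contributed yields (7.2/10) / 0.30 = 2.4000 back to its contributor per unit of net cost, which exceeds 1, making full contribution the dominant choice for everyone.
So the Nash equilibrium is full contribution by all 10; the group earns 10 × (37 × 0.70 + 7.2 × 37) = 2923.00.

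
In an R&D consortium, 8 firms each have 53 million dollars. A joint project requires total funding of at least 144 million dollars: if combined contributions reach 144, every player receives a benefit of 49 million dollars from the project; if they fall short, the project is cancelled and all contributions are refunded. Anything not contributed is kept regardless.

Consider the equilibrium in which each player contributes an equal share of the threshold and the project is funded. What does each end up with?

Equal share of the threshold: 144/8 = 18.
At this profile no one gains by cutting their contribution: any cut drops the total below 144, the project is cancelled, contributions are refunded, and the deviator ends with 53, which is less than 53 − 18 + 49 = 84. Contributing more than 18 just wastes the excess. So contributing exactly 18 is a best response.
Each player's payoff: 53 − 18 + 49 = 84.

84 million dollars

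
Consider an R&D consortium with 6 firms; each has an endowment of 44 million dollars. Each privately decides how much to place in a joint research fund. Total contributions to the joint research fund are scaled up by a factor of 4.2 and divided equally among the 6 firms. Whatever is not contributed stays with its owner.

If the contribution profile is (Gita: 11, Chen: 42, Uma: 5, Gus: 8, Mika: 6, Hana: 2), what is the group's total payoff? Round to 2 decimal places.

500.80 million dollars

Total contributed: 11 + 42 + 5 + 8 + 6 + 2 = 74; total kept: 6 × 44 − 74 = 190.
The joint research fund pays out 4.2 × 74 = 310.80 in aggregate.
Group total = 190 + 310.80 = 500.80.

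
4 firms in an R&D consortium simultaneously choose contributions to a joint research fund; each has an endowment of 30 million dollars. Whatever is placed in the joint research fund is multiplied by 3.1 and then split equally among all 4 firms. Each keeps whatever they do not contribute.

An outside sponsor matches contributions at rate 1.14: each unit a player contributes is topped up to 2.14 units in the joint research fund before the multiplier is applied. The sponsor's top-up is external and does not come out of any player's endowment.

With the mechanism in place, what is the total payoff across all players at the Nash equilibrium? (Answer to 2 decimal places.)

796.08 million dollars

With the mechanism, a contributed unit returns 3.1 × 2.14 / 4 = 1.6585 per unit of net cost to the contributor — now above 1 — so contributing fully is weakly dominant for every player.
At the Nash equilibrium everyone contributes 30. Group total payoff = 3.1 × 2.14 × 120 = 796.08.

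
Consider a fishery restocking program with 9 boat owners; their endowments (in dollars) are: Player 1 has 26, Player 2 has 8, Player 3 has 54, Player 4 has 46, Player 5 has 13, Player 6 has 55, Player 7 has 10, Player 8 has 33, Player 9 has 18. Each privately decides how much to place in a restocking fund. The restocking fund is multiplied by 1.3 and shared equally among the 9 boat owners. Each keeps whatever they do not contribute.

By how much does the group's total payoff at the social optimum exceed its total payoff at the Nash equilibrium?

The private return per contributed unit is 1.3/9 = 0.1444 < 1 for every player regardless of endowment, so the Nash equilibrium is zero contribution and the group total is Σ E_j = 26 + 8 + 54 + 46 + 13 + 55 + 10 + 33 + 18 = 263.
Each contributed unit returns 1.300 to the group, so the social optimum is full contribution by everyone: group total = 1.300 × 263 = 341.90.
Efficiency loss = (1.300 − 1) × 263 = 78.90.

78.90 dollars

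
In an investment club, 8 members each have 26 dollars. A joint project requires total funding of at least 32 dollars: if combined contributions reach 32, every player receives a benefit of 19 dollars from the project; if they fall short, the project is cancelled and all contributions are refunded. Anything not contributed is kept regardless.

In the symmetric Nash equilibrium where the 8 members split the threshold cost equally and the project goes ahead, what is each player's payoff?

41 dollars

Equal share of the threshold: 32/8 = 4.
At this profile no one gains by cutting their contribution: any cut drops the total below 32, the project is cancelled, contributions are refunded, and the deviator ends with 26, which is less than 26 − 4 + 19 = 41. Contributing more than 4 just wastes the excess. So contributing exactly 4 is a best response.
Each player's payoff: 26 − 4 + 19 = 41.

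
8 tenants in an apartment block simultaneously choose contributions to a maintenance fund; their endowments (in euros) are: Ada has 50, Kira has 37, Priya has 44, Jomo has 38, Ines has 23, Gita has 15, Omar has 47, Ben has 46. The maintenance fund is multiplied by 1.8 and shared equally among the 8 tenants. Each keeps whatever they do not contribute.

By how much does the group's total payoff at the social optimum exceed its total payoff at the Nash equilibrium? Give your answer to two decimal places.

The private return per contributed unit is 1.8/8 = 0.2250 < 1 for every player regardless of endowment, so the Nash equilibrium is zero contribution and the group total is Σ E_j = 50 + 37 + 44 + 38 + 23 + 15 + 47 + 46 = 300.
Each contributed unit returns 1.800 to the group, so the social optimum is full contribution by everyone: group total = 1.800 × 300 = 540.00.
Efficiency loss = (1.800 − 1) × 300 = 240.00.

240.00 euros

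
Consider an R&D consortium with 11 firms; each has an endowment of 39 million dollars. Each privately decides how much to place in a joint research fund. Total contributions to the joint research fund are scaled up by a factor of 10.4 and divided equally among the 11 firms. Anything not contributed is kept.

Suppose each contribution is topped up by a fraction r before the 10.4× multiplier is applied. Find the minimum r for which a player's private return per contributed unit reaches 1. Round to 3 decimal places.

0.058

With matching at rate r, one contributed unit becomes (1 + r) in the joint research fund and returns 10.4 × (1 + r) / 11 to the contributor.
Setting this equal to 1: 1 + r = 11/10.4 = 1.0577.
So the minimum matching rate is r = 1.0577 − 1 = 0.058.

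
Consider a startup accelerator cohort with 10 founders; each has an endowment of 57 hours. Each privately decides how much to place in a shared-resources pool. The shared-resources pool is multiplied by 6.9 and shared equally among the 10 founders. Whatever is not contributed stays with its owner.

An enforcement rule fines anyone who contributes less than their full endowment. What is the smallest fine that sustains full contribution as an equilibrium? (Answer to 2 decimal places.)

Given the others contribute fully, the best deviation is to contribute 0 (any partial contribution still incurs the fine and gives up units whose private return 0.6900 is below 1).
Deviating from 57 to 0 saves 57 hours but forfeits the deviator's share of the drop in the shared-resources pool: 6.9/10 × 57 = 39.33.
So the deviation gain is 57 − 39.33 = 17.67, and the fine must be at least 17.67 hours to wipe it out.

17.67 hours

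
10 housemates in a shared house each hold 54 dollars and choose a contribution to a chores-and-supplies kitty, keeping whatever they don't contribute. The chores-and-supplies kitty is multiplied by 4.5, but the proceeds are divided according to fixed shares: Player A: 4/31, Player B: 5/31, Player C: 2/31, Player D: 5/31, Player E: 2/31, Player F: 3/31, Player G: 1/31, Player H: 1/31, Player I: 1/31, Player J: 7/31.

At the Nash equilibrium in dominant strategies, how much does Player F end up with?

77.52 dollars

Each unit j contributes comes back to j as 4.5 × (j's share), so j prefers to contribute only if that share exceeds 1/4.5 = 0.2222; otherwise keeping the unit dominates.
Player J alone (share 7/31) is above the threshold, contributing 54; the remaining 9 contribute 0. Total contributed: 54.
Player F keeps 54 and receives 4.5 × 54 × 3/31 = 23.52 from the chores-and-supplies kitty, for a payoff of 77.52.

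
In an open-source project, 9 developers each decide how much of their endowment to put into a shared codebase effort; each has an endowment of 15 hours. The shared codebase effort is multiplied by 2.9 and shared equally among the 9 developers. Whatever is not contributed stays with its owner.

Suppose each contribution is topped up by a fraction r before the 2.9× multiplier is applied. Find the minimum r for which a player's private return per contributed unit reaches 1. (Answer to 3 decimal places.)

2.103

With matching at rate r, one contributed unit becomes (1 + r) in the shared codebase effort and returns 2.9 × (1 + r) / 9 to the contributor.
Setting this equal to 1: 1 + r = 9/2.9 = 3.1034.
So the minimum matching rate is r = 3.1034 − 1 = 2.103.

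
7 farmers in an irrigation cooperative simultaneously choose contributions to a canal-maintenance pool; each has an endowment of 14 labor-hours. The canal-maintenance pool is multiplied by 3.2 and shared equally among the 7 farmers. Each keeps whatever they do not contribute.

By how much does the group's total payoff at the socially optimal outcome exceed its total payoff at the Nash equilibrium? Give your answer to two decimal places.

215.60 labor-hours

Each contributed unit returns 3.2/7 = 0.4571 to its contributor — below 1 — so contributing 0 is dominant for every player. At the Nash equilibrium everyone keeps their 14, and the group total is 7 × 14 = 98.
Each contributed unit returns 3.200 to the group as a whole (0.4571 to each of 7 players), which exceeds 1, so the social optimum is full contribution: group total = 3.200 × 98 = 313.60.
Efficiency loss = 313.60 − 98 = 215.60.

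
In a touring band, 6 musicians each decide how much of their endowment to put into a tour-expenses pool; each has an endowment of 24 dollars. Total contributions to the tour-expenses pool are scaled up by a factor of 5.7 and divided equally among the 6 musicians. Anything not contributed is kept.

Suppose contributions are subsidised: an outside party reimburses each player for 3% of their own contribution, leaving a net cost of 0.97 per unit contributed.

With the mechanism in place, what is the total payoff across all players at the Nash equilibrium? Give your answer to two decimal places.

With the mechanism, a contributed unit returns (5.7/6) / 0.97 = 0.9794 per unit of net cost — still below 1 — so contributing 0 remains dominant for every player.
Everyone keeps their endowment and the group total is 6 × 24 = 144.

144.00 dollars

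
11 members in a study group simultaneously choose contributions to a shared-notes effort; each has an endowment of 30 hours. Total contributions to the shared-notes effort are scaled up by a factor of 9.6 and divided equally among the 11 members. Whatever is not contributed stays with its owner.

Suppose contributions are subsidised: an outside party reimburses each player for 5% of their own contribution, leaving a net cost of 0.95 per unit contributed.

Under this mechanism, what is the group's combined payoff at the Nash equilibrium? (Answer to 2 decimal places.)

With the mechanism, a contributed unit returns (9.6/11) / 0.95 = 0.9187 per unit of net cost — still below 1 — so contributing 0 remains dominant for every player.
Everyone keeps their endowment and the group total is 11 × 30 = 330.

330.00 hours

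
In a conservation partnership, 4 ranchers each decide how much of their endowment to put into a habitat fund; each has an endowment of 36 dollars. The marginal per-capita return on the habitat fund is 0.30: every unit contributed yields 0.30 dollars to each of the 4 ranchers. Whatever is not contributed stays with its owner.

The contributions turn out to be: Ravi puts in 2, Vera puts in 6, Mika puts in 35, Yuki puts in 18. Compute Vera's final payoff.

48.30 dollars

Total contributed: 2 + 6 + 35 + 18 = 61.
Each receives 0.30 × 61 = 18.30 from the habitat fund.
Vera keeps 36 − 6 = 30, so Vera's payoff is 30 + 18.30 = 48.30.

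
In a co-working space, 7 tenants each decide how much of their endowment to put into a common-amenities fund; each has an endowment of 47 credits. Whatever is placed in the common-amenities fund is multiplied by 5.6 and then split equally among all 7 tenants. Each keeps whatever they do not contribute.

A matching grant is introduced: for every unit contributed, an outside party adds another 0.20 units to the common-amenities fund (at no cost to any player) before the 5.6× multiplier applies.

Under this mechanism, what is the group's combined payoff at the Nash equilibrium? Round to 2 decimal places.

The effective private return is 5.6 × 1.20 / 7 = 0.9600, which is still under 1, so the mechanism doesn't change anyone's dominant strategy: zero contribution.
At the Nash equilibrium no one contributes; group total payoff = 7 × 47 = 329.

329.00 credits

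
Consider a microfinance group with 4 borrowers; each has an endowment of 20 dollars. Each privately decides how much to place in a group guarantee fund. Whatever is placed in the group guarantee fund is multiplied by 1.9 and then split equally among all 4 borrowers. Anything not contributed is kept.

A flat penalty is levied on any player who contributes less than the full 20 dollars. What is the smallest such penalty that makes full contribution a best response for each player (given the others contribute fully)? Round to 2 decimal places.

Given the others contribute fully, the best deviation is to contribute 0 (any partial contribution still incurs the fine and gives up units whose private return 0.4750 is below 1).
Deviating from 20 to 0 saves 20 dollars but forfeits the deviator's share of the drop in the group guarantee fund: 1.9/4 × 20 = 9.50.
So the deviation gain is 20 − 9.50 = 10.50, and the fine must be at least 10.50 dollars to wipe it out.

10.50 dollars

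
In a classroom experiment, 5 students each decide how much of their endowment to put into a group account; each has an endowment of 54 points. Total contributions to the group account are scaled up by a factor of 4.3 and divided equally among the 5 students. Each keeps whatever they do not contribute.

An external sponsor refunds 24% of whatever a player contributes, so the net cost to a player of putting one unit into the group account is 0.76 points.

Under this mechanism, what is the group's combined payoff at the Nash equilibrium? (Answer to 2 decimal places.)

With the mechanism, a contributed unit returns (4.3/5) / 0.76 = 1.1316 per unit of net cost to the contributor — now above 1 — so contributing fully is weakly dominant for every player.
So the Nash equilibrium is full contribution by all 5; the group earns 5 × (54 × 0.24 + 4.3 × 54) = 1225.80.

1225.80 points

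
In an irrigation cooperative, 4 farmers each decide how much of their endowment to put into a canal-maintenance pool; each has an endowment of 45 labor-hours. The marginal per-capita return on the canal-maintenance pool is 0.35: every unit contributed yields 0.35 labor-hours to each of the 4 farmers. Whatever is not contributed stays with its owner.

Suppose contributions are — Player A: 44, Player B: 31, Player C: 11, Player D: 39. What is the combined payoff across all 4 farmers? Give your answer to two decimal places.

230.00 labor-hours

Total contributed: 44 + 31 + 11 + 39 = 125; total kept: 4 × 45 − 125 = 55.
The canal-maintenance pool pays out 0.35 × 4 × 125 = 175.00 in aggregate.
Group total = 55 + 175.00 = 230.00.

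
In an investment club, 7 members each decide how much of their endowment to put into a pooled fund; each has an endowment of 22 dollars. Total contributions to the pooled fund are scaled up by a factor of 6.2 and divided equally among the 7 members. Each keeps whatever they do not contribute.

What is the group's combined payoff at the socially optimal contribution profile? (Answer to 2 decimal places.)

954.80 dollars

Each contributed unit returns 6.200 to the group as a whole (0.8857 to each of 7 players), which exceeds 1, so the social optimum is full contribution: group total = 6.200 × 154 = 954.80.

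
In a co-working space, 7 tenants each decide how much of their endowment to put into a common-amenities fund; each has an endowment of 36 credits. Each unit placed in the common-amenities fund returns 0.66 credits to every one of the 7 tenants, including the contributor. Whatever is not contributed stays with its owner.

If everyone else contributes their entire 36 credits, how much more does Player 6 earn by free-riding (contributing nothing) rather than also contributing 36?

12.24 credits

Switching from a contribution of 36 to 0 lets Player 6 keep an extra 36 credits, but lowers the common-amenities fund by 36, which costs Player 6 their own share of that drop: 0.66 × 36 = 23.76.
Net gain = 36 − 23.76 = 12.24. The private return per contributed unit (0.66) is below 1, so free-riding is indeed the best response regardless of what the others do.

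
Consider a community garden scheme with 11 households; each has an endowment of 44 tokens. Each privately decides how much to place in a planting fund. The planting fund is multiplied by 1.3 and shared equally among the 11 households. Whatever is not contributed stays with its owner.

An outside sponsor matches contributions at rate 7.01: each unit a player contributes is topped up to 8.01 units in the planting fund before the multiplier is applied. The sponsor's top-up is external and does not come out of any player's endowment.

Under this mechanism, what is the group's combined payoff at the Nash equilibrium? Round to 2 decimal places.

The effective private return is 1.3 × 8.01 / 11 = 0.9466, which is still under 1, so the mechanism doesn't change anyone's dominant strategy: zero contribution.
Everyone keeps their endowment and the group total is 11 × 44 = 484.

484.00 tokens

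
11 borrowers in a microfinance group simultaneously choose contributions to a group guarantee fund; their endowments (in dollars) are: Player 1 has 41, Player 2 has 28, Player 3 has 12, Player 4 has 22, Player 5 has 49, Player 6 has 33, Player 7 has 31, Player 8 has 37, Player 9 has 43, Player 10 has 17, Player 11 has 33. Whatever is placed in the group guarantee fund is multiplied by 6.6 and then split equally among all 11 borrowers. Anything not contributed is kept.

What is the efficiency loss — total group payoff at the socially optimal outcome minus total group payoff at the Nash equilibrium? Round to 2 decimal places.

1937.60 dollars

The private return per contributed unit is 6.6/11 = 0.6000 < 1 for every player regardless of endowment, so the Nash equilibrium is zero contribution and the group total is Σ E_j = 41 + 28 + 12 + 22 + 49 + 33 + 31 + 37 + 43 + 17 + 33 = 346.
Each contributed unit returns 6.600 to the group, so the social optimum is full contribution by everyone: group total = 6.600 × 346 = 2283.60.
Efficiency loss = (6.600 − 1) × 346 = 1937.60.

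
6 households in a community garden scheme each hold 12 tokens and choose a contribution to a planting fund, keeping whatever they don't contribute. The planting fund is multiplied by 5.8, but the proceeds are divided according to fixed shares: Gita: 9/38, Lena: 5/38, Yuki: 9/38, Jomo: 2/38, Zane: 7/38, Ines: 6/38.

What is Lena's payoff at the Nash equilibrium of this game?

A player with share s gets back 5.8·s per unit contributed, so full contribution is dominant for anyone with s > 1/5.8 = 0.1724 and zero contribution is dominant for anyone below.
The shares above 0.1724 belong to Gita, Yuki and Zane, contributing 12 each; the remaining 3 contribute 0. Total contributed: 36.
Lena keeps 12 and receives 5.8 × 36 × 5/38 = 27.47 from the planting fund, for a payoff of 39.47.

39.47 tokens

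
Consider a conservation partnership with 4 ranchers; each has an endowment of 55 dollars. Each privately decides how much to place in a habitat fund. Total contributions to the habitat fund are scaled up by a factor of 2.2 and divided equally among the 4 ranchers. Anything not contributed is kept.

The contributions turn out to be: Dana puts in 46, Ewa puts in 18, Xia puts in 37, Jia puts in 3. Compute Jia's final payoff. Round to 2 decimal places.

109.20 dollars

Total contributed: 46 + 18 + 37 + 3 = 104.
Each receives 2.2 × 104 / 4 = 57.20 from the habitat fund.
Jia keeps 55 − 3 = 52, so Jia's payoff is 52 + 57.20 = 109.20.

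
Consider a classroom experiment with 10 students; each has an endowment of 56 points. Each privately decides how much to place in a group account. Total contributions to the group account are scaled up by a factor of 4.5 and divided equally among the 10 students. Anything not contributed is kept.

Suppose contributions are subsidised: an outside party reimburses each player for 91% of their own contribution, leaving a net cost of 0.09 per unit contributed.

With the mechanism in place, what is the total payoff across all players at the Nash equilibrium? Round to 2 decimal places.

3029.60 points

Under the mechanism each unit contributed yields (4.5/10) / 0.09 = 5.0000 back to its contributor per unit of net cost, which exceeds 1, making full contribution the dominant choice for everyone.
At the Nash equilibrium everyone contributes 56. Group total payoff = 10 × (56 × 0.91 + 4.5 × 56) = 3029.60.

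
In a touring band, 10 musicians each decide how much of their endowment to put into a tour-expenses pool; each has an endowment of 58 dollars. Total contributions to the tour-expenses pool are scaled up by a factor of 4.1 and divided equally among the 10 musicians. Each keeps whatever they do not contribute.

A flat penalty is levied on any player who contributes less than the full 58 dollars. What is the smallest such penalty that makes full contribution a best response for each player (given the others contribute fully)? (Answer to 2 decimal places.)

34.22 dollars

Given the others contribute fully, the best deviation is to contribute 0 (any partial contribution still incurs the fine and gives up units whose private return 0.4100 is below 1).
Deviating from 58 to 0 saves 58 dollars but forfeits the deviator's share of the drop in the tour-expenses pool: 4.1/10 × 58 = 23.78.
So the deviation gain is 58 − 23.78 = 34.22, and the fine must be at least 34.22 dollars to wipe it out.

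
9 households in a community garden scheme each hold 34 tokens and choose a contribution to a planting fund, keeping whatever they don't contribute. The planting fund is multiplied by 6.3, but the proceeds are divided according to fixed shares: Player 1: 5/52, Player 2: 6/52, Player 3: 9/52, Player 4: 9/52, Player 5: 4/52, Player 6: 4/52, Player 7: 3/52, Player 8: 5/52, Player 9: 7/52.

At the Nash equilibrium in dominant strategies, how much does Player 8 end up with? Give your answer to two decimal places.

A player with share s gets back 6.3·s per unit contributed, so full contribution is dominant for anyone with s > 1/6.3 = 0.1587 and zero contribution is dominant for anyone below.
The shares above 0.1587 belong to Player 3 and Player 4, contributing 34 each; the remaining 7 contribute 0. Total contributed: 68.
Player 8 keeps 34 and receives 6.3 × 68 × 5/52 = 41.19 from the planting fund, for a payoff of 75.19.

75.19 tokens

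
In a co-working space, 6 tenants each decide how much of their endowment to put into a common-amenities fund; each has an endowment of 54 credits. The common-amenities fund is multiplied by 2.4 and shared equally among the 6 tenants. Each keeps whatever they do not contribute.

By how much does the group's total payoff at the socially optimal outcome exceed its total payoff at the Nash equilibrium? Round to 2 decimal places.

453.60 credits

Each contributed unit returns 2.4/6 = 0.4000 to its contributor — below 1 — so contributing 0 is dominant for every player. At the Nash equilibrium everyone keeps their 54, and the group total is 6 × 54 = 324.
Each contributed unit returns 2.400 to the group as a whole (0.4000 to each of 6 players), which exceeds 1, so the social optimum is full contribution: group total = 2.400 × 324 = 777.60.
Efficiency loss = 777.60 − 324 = 453.60.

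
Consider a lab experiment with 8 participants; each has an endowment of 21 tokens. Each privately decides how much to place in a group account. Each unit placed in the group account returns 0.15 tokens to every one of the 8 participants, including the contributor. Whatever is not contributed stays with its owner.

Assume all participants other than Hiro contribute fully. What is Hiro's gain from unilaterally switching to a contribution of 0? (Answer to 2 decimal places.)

Switching from a contribution of 21 to 0 lets Hiro keep an extra 21 tokens, but lowers the group account by 21, which costs Hiro their own share of that drop: 0.15 × 21 = 3.15.
Net gain = 21 − 3.15 = 17.85. The private return per contributed unit (0.15) is below 1, so free-riding is indeed the best response regardless of what the others do.

17.85 tokens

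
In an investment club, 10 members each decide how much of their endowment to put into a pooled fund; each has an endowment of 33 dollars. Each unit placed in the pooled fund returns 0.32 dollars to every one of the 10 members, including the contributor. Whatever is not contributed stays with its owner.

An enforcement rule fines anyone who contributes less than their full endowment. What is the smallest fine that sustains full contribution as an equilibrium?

22.44 dollars

Given the others contribute fully, the best deviation is to contribute 0 (any partial contribution still incurs the fine and gives up units whose private return 0.32 is below 1).
Deviating from 33 to 0 saves 33 dollars but forfeits the deviator's share of the drop in the pooled fund: 0.32 × 33 = 10.56.
So the deviation gain is 33 − 10.56 = 22.44, and the fine must be at least 22.44 dollars to wipe it out.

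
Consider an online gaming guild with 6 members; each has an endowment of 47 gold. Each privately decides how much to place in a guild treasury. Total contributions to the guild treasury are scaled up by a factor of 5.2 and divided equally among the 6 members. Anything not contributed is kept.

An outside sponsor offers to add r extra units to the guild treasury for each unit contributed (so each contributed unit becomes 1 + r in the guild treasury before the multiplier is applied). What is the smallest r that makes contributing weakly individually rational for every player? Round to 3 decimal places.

With matching at rate r, one contributed unit becomes (1 + r) in the guild treasury and returns 5.2 × (1 + r) / 6 to the contributor.
Setting this equal to 1: 1 + r = 6/5.2 = 1.1538.
So the minimum matching rate is r = 1.1538 − 1 = 0.154.

0.154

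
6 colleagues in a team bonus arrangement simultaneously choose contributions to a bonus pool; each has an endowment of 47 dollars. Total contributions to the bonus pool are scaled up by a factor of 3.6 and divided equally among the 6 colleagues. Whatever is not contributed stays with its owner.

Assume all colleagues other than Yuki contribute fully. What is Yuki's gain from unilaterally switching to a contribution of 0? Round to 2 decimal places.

18.80 dollars

Switching from a contribution of 47 to 0 lets Yuki keep an extra 47 dollars, but lowers the bonus pool by 47, which costs Yuki their own share of that drop: 3.6/6 × 47 = 28.20.
Net gain = 47 − 28.20 = 18.80. The private return per contributed unit (0.6000) is below 1, so free-riding is indeed the best response regardless of what the others do.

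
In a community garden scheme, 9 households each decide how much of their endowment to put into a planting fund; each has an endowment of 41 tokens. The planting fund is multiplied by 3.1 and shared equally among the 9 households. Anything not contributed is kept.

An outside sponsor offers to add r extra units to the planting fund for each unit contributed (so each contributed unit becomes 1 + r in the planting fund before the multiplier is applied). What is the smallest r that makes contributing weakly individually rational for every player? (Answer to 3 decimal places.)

With matching at rate r, one contributed unit becomes (1 + r) in the planting fund and returns 3.1 × (1 + r) / 9 to the contributor.
Setting this equal to 1: 1 + r = 9/3.1 = 2.9032.
So the minimum matching rate is r = 2.9032 − 1 = 1.903.

1.903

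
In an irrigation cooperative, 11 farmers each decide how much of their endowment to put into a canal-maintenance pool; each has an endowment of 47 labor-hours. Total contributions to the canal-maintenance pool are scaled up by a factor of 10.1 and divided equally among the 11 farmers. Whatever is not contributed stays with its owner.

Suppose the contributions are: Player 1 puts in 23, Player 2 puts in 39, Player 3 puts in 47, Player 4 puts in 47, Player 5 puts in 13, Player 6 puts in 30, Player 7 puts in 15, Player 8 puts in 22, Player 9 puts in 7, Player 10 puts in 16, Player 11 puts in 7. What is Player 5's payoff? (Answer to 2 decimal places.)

Total contributed: 23 + 39 + 47 + 47 + 13 + 30 + 15 + 22 + 7 + 16 + 7 = 266.
Each receives 10.1 × 266 / 11 = 244.24 from the canal-maintenance pool.
Player 5 keeps 47 − 13 = 34, so Player 5's payoff is 34 + 244.24 = 278.24.

278.24 labor-hours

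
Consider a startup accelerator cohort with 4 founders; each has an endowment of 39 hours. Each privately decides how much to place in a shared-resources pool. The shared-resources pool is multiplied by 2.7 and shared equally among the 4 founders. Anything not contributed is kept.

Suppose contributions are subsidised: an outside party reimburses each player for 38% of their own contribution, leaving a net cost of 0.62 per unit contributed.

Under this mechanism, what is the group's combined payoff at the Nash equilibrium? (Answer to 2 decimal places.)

The effective private return per unit is now (2.7/4) / 0.62 = 1.0887 > 1, so every player's dominant strategy flips to full contribution.
At the Nash equilibrium everyone contributes 39. Group total payoff = 4 × (39 × 0.38 + 2.7 × 39) = 480.48.

480.48 hours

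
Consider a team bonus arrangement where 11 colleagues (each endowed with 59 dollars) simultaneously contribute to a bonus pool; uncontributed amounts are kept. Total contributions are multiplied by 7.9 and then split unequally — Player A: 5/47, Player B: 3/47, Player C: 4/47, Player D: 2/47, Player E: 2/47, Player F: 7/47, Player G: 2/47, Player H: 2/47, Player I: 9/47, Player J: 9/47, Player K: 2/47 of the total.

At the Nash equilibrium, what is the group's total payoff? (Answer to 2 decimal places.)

1870.30 dollars

For player j, contributing a unit is worthwhile iff 7.9 × (j's share) ≥ 1, i.e. iff j's share is at least 0.1266.
The shares above 0.1266 belong to Player F, Player I and Player J, contributing 59 each; the remaining 8 contribute 0. Total contributed: 177.
The bonus pool pays out 7.9 × 177 = 1398.30 in total (split across the unequal shares, but the aggregate is all that matters for the group sum).
The 8 free-riders keep 59 each, adding 472. Group total = 472 + 1398.30 = 1870.30.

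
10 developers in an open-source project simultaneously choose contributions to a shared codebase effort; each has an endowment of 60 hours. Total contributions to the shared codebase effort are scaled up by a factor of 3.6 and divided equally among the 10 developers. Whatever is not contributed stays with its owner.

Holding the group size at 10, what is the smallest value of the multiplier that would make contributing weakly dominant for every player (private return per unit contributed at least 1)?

10

A contributed unit returns (multiplier)/10 to its contributor.
This reaches 1 exactly when the multiplier is 10.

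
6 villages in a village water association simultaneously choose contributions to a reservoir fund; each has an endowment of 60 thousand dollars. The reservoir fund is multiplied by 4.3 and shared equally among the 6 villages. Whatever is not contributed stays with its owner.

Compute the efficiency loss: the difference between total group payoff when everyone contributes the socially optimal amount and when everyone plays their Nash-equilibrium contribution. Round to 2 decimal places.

Each contributed unit returns 4.3/6 = 0.7167 to its contributor — below 1 — so contributing 0 is dominant for every player. At the Nash equilibrium everyone keeps their 60, and the group total is 6 × 60 = 360.
Each contributed unit returns 4.300 to the group as a whole (0.7167 to each of 6 players), which exceeds 1, so the social optimum is full contribution: group total = 4.300 × 360 = 1548.00.
Efficiency loss = 1548.00 − 360 = 1188.00.

1188.00 thousand dollars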